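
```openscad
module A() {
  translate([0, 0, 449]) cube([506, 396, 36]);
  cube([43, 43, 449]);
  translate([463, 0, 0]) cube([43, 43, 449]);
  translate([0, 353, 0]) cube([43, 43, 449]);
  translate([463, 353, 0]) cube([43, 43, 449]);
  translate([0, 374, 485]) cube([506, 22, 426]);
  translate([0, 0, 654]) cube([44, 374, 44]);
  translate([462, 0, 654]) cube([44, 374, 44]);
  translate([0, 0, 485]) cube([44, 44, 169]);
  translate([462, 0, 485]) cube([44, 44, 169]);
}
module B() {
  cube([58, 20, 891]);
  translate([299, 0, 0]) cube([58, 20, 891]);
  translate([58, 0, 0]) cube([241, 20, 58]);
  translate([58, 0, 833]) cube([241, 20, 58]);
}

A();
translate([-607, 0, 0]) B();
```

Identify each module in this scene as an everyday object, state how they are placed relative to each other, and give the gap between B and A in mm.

The picture frame's nearest face is 250 mm from the chair's −x face.

A is a chair. B is a picture frame. The picture frame is on the floor beside the chair on its −x side. The gap between the picture frame and the chair is 250 mm.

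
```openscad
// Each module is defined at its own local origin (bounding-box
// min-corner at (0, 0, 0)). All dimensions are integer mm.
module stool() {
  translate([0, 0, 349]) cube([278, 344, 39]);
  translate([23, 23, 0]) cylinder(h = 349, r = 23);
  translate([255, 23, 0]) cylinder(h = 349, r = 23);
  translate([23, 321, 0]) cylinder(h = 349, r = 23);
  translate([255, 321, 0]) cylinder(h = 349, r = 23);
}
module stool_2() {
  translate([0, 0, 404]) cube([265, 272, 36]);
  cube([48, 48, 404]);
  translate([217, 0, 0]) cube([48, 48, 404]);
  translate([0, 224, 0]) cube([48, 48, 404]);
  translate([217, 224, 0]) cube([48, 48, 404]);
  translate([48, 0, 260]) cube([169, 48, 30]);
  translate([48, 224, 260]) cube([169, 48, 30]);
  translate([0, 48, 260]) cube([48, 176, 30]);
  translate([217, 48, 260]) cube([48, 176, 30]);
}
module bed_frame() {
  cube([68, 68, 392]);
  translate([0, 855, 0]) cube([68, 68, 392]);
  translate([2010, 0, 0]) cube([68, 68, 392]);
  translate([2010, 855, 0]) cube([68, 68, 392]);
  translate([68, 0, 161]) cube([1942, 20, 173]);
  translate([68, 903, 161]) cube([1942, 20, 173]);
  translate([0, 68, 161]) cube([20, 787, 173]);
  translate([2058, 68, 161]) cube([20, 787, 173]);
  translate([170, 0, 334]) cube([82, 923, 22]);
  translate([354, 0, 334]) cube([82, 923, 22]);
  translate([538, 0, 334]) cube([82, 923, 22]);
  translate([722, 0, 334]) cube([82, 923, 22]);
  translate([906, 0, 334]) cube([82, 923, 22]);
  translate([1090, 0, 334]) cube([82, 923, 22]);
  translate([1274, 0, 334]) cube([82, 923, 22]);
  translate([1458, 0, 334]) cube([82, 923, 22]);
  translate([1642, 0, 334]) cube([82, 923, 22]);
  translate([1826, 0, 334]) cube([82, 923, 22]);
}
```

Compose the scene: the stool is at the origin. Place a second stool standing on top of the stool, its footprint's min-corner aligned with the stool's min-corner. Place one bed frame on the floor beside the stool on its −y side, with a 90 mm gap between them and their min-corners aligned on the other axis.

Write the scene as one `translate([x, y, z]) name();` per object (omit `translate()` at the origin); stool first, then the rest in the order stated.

stool();
translate([0, 0, 388]) stool_2();
translate([0, -1013, 0]) bed_frame();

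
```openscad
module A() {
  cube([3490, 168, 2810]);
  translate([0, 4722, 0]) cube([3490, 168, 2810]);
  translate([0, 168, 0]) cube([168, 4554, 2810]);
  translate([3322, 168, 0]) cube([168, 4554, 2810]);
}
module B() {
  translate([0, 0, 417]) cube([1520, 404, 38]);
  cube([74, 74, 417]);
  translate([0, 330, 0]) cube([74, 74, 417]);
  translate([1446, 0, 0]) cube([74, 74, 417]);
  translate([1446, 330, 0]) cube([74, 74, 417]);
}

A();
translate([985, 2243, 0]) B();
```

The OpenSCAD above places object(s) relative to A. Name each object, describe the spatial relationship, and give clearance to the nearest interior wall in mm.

A is a house frame. B is a bench. The bench sits inside the house frame, centred. The clearance to the nearest interior wall is 817 mm.

Clearances: x = 817, y = 2075; minimum 817 mm.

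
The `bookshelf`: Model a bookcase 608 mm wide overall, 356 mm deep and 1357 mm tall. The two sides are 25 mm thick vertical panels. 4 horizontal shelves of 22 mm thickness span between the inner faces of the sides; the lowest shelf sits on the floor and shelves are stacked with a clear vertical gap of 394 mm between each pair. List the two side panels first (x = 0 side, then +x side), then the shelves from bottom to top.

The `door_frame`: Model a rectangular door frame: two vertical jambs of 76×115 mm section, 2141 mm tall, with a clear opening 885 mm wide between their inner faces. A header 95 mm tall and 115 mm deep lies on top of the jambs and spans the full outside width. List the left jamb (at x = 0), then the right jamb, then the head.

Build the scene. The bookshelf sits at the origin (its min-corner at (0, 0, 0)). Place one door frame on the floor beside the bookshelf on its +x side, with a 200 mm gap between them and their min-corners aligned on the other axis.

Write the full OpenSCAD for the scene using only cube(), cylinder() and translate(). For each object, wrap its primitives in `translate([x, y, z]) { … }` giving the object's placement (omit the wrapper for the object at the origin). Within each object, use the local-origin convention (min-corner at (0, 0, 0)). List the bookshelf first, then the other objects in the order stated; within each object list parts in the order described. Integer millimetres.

cube([25, 356, 1357]);
translate([583, 0, 0]) cube([25, 356, 1357]);
translate([25, 0, 0]) cube([558, 356, 22]);
translate([25, 0, 416]) cube([558, 356, 22]);
translate([25, 0, 832]) cube([558, 356, 22]);
translate([25, 0, 1248]) cube([558, 356, 22]);
translate([808, 0, 0]) {
  cube([76, 115, 2141]);
  translate([961, 0, 0]) cube([76, 115, 2141]);
  translate([0, 0, 2141]) cube([1037, 115, 95]);
}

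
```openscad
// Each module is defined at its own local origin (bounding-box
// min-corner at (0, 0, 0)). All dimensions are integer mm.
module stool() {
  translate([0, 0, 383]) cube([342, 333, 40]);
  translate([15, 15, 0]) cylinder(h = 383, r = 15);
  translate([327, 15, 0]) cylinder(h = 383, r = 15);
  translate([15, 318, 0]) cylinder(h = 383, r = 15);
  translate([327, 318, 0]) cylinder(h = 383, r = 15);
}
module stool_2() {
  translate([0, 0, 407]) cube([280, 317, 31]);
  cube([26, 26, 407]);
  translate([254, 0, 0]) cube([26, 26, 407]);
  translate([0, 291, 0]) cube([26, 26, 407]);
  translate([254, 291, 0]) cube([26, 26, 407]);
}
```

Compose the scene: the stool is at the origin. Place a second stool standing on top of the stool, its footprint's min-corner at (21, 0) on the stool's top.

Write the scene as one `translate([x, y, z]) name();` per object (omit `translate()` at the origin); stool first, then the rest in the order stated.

stool();
translate([21, 0, 423]) stool_2();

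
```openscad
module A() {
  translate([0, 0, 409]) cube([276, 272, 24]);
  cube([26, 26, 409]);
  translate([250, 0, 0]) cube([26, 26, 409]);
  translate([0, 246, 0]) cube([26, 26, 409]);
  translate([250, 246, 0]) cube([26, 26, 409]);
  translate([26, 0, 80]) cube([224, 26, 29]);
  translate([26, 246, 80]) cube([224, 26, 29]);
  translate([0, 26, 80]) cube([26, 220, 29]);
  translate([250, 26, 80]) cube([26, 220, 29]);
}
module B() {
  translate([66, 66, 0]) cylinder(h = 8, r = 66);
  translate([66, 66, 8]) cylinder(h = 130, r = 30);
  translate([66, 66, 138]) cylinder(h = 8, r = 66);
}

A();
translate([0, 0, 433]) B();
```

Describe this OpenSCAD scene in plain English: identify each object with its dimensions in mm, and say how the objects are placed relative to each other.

A is a four-legged stool. The seat is a 276×272×24 mm slab whose top surface is at z = 433 mm; four square legs, each 26×26 mm in cross-section, run from the floor (z = 0) to the underside of the seat, each flush with a corner of the seat. Four stretchers, 26 mm wide and 29 mm tall, connect adjacent legs with their undersides at z = 80 mm, each running between the inner faces of the legs it joins and aligned with the legs' outer faces on the other axis.

B is a spool: two coaxial disc flanges of radius 66 mm and thickness 8 mm, joined by a core cylinder of radius 30 mm and height 130 mm. The lower flange rests on z = 0 and the three cylinders share a vertical axis.

The spool is on top of the stool.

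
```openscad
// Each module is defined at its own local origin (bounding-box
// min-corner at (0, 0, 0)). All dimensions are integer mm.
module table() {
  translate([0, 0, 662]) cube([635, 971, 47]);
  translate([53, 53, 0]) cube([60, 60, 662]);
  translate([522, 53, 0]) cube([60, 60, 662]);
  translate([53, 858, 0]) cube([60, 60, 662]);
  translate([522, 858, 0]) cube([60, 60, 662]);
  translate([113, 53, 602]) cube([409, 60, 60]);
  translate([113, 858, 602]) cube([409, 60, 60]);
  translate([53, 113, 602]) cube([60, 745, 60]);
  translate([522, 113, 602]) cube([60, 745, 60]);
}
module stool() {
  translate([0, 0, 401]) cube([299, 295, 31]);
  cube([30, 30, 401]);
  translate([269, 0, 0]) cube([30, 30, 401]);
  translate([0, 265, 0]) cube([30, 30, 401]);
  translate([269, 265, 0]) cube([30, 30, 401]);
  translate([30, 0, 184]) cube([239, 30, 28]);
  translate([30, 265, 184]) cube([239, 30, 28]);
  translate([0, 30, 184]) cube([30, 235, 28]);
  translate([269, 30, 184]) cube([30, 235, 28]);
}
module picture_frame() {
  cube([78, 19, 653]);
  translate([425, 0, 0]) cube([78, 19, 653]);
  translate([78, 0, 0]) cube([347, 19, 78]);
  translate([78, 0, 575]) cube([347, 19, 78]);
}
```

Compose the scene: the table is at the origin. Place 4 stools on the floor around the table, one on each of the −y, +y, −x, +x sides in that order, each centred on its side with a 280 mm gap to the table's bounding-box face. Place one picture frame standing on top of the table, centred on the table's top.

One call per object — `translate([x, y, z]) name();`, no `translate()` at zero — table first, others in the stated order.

table();
translate([168, -575, 0]) stool();
translate([168, 1251, 0]) stool();
translate([-579, 338, 0]) stool();
translate([915, 338, 0]) stool();
translate([66, 476, 709]) picture_frame();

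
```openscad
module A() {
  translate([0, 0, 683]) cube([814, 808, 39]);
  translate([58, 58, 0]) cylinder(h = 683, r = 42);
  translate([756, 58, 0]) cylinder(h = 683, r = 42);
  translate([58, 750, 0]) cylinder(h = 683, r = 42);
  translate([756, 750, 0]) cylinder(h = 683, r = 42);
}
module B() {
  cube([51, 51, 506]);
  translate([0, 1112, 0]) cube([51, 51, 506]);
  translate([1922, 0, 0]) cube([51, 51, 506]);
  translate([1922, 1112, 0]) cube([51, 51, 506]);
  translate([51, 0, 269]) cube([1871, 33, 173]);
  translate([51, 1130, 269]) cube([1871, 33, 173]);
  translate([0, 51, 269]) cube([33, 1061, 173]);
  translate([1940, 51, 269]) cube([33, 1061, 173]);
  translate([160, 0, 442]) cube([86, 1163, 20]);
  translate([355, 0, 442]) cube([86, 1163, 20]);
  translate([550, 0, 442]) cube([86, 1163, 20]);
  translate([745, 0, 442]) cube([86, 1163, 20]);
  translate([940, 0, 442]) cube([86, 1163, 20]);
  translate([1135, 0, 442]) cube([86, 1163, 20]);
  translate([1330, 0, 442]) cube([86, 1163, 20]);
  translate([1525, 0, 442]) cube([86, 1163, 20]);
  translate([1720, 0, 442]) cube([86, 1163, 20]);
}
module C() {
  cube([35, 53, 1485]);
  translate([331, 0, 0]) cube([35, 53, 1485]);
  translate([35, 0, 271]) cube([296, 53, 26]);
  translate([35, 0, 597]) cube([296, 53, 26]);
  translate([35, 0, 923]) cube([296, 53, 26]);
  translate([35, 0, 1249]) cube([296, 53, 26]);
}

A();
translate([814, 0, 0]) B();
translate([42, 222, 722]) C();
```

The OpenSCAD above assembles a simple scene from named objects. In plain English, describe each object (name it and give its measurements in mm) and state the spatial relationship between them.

A is a table: top 814 mm (x) × 808 mm (y), 39 mm thick, upper face at z = 722 mm, on four round legs of 84 mm diameter, each leg's bounding box inset 16 mm from the nearest pair of top edges, running from z = 0 to the bottom of the top.

B is a bed frame 1973 mm long (x) by 1163 mm wide (y). Four 51×51 mm corner posts, 506 mm tall, at the corners of the footprint. Four rails of 33 mm thickness and 173 mm height run between adjacent posts with their undersides at z = 269 mm, their outer faces flush with the outside of the frame (the two x-running rails run between the posts' inner faces; the two y-running rails run between the posts' inner faces). 9 slats, each 86 mm wide (x) and 20 mm thick, lie across the top of the two x-running rails, running the full 1163 mm width of the frame in y; the slats are evenly spaced along x between the inner faces of the end posts with equal gaps (rounded down to the nearest mm) at the −x end and between each pair — any rounding remainder accumulates at the +x end.

C is a straight ladder. Two 35×53 mm vertical rails, 1485 mm tall, stand 366 mm apart (outside-to-outside) with their front faces coplanar on the −y side. 4 rungs, each 53 mm deep and 26 mm tall, span between the inner faces of the rails, front faces flush with the rails. The lowest rung's underside is at z = 271 mm and rungs are spaced 326 mm apart (underside to underside).

The bed frame is against the table's +x side, with their −y faces flush. The ladder is on top of the table.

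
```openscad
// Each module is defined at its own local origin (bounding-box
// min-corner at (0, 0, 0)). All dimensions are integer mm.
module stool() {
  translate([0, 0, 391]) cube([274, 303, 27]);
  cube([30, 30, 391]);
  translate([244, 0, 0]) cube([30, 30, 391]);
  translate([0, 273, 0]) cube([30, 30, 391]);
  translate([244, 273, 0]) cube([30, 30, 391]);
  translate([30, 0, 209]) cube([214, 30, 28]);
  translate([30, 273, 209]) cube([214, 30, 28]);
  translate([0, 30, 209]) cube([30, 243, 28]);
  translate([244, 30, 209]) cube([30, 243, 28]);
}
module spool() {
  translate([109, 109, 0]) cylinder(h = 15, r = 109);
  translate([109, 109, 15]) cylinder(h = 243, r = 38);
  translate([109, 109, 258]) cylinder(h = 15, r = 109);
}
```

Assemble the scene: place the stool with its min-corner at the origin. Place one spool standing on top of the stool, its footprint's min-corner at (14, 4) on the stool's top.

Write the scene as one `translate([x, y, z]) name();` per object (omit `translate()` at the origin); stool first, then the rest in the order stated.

stool();
translate([14, 4, 418]) spool();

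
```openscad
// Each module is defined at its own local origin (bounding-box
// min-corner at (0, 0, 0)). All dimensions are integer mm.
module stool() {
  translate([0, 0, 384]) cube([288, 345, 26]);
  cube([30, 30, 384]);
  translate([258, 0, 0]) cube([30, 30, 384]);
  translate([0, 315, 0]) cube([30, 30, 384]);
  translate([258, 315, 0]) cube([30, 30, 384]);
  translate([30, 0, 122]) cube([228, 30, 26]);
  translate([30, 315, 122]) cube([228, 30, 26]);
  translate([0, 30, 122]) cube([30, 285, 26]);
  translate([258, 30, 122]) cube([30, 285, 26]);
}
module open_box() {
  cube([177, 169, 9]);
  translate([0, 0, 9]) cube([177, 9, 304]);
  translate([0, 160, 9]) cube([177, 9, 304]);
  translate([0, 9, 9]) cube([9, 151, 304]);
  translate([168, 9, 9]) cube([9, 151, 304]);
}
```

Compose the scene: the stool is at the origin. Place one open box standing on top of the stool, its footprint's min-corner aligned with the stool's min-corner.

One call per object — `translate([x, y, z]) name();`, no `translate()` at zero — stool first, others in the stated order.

stool();
translate([0, 0, 410]) open_box();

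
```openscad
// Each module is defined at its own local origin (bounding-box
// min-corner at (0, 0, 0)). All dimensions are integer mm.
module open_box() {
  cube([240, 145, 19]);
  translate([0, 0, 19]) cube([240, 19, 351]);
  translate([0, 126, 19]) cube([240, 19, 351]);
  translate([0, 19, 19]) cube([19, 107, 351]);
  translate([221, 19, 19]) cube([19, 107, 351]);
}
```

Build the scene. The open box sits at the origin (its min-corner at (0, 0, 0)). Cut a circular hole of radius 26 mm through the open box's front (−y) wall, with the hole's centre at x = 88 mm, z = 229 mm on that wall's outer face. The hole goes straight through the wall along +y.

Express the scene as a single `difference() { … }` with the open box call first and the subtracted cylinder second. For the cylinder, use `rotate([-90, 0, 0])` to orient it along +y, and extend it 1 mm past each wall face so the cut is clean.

difference() {
  open_box();
  translate([88, -1, 229]) rotate([-90, 0, 0]) cylinder(h = 21, r = 26);
}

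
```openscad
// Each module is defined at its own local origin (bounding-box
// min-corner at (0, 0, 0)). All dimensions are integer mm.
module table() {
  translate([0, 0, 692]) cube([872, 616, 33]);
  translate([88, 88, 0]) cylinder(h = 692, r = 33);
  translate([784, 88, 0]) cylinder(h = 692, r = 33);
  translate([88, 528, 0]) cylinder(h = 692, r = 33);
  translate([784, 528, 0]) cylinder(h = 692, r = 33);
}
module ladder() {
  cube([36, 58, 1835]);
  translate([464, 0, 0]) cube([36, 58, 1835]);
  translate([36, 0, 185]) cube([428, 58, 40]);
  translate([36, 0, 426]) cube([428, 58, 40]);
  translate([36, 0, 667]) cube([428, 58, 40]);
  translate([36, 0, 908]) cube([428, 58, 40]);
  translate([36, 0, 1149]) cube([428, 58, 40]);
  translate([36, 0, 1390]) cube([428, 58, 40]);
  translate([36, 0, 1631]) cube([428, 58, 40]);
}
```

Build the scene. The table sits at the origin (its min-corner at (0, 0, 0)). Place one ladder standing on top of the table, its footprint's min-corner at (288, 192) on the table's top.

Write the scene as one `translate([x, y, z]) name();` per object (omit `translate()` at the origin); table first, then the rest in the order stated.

table();
translate([288, 192, 725]) ladder();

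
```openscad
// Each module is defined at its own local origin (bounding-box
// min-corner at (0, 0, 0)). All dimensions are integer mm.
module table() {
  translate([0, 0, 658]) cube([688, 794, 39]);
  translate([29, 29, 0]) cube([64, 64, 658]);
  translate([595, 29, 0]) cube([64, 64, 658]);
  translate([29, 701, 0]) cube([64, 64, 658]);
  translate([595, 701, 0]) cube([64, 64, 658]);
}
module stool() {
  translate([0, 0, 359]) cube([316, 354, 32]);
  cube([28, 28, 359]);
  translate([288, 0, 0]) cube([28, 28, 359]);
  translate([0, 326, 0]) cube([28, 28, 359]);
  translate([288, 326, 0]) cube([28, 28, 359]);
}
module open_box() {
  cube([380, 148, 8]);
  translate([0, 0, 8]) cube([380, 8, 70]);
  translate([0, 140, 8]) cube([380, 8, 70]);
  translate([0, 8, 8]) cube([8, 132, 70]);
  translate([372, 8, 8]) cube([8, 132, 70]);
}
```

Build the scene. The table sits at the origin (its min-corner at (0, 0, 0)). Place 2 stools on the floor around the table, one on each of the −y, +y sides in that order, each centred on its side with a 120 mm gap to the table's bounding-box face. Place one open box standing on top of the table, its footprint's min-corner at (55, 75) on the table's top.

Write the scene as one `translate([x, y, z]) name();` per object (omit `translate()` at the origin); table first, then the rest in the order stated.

table();
translate([186, -474, 0]) stool();
translate([186, 914, 0]) stool();
translate([55, 75, 697]) open_box();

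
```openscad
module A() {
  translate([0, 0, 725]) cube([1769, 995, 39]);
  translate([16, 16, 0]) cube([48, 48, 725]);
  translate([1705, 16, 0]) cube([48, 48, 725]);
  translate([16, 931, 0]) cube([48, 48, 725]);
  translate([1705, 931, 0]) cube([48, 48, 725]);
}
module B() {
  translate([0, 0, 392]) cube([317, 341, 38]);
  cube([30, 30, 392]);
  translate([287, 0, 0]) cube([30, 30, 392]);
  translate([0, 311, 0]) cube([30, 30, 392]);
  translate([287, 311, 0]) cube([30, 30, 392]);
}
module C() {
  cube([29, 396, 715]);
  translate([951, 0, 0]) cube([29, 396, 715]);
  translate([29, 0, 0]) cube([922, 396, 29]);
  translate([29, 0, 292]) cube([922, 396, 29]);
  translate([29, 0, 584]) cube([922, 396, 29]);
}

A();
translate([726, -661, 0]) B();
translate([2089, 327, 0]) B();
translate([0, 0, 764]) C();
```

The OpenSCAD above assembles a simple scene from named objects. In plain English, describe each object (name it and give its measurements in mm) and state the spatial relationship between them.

A is a table with a 1769×995 mm rectangular top, 39 mm thick, top surface at z = 764 mm, supported by four 48×48 mm square legs, each inset 16 mm from the nearest pair of top edges, running from the floor.

B is a four-legged stool. The seat is a 317×341×38 mm slab whose top surface is at z = 430 mm; four square legs, each 30×30 mm in cross-section, run from the floor (z = 0) to the underside of the seat, each flush with a corner of the seat.

C is a bookshelf 980 mm wide overall, 396 mm deep and 715 mm tall. The two sides are 29 mm thick vertical panels. 3 horizontal shelves of 29 mm thickness span between the inner faces of the sides; the lowest shelf sits on the floor and shelves are stacked with a clear vertical gap of 263 mm between each pair.

Two stools sit around the table at the −y, +x sides. The bookshelf is on top of the table.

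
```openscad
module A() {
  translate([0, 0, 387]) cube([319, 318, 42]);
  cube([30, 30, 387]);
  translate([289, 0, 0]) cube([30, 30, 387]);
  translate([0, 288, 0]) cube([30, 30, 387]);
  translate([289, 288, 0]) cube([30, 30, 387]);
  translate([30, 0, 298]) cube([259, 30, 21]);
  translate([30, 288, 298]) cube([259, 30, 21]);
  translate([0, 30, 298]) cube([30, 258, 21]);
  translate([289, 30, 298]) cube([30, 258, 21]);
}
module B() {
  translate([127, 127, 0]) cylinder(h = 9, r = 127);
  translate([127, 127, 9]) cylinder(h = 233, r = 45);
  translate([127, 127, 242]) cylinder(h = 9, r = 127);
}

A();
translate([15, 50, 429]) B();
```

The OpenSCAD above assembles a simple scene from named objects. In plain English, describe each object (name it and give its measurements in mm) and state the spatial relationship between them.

A is a four-legged stool. The seat is 319×318 mm, 42 mm thick, top at z = 429 mm. It stands on four square legs, each 30×30 mm in cross-section, from z = 0 to the seat underside, each flush with a corner of the seat. Four stretchers, 30 mm wide and 21 mm tall, connect adjacent legs with their undersides at z = 298 mm, each running between the inner faces of the legs it joins and aligned with the legs' outer faces on the other axis.

B is a spool: two coaxial disc flanges of radius 127 mm and thickness 9 mm, joined by a core cylinder of radius 45 mm and height 233 mm. The lower flange rests on z = 0 and the three cylinders share a vertical axis.

The spool is on top of the stool.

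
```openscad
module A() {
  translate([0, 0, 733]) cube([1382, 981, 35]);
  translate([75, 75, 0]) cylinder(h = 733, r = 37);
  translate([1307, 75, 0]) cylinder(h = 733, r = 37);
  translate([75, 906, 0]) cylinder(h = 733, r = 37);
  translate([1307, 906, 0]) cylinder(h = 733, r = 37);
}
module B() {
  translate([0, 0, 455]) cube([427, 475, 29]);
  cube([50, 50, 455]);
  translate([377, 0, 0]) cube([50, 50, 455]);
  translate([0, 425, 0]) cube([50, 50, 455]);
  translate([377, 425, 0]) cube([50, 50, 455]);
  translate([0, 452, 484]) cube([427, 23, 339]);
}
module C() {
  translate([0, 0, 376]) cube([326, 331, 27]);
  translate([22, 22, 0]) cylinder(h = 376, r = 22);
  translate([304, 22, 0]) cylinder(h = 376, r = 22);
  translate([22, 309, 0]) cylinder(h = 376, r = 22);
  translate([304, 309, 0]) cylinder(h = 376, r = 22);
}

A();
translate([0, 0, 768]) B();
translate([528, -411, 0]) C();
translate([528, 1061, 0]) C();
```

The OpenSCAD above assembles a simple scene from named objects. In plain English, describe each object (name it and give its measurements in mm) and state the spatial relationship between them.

A is a table: top 1382 mm (x) × 981 mm (y), 35 mm thick, upper face at z = 768 mm, on four round legs of 74 mm diameter, each leg's bounding box inset 38 mm from the nearest pair of top edges, running from z = 0 to the bottom of the top.

B is a chair. The seat is a 427×475×29 mm slab with its top at z = 484 mm, on four 50×50 mm corner legs (flush with the seat edges, standing on z = 0). A flat backrest 23 mm thick, 339 mm tall, spans the full seat width and rises from the seat top along its +y edge, rear face flush with the rear of the seat.

C is a four-legged stool. The seat is 326×331 mm, 27 mm thick, top at z = 403 mm. It stands on four round legs, each 44 mm in diameter, from z = 0 to the seat underside, each leg's axis is inset half a diameter from the nearest pair of seat edges (so the leg's bounding box is flush with the corner).

The chair is on top of the table. Two stools sit around the table at the −y, +y sides.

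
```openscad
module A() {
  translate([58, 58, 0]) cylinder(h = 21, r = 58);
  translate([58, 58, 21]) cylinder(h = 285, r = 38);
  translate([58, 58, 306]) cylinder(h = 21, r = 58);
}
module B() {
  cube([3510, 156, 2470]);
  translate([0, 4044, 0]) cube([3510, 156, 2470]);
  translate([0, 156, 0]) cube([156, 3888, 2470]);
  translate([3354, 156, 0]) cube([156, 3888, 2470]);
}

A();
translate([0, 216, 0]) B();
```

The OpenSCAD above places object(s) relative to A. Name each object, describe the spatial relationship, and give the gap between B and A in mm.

The house frame's nearest face is 100 mm from the spool's +y face.

A is a spool. B is a house frame. The house frame is on the floor beside the spool on its +y side. The gap between the house frame and the spool is 100 mm.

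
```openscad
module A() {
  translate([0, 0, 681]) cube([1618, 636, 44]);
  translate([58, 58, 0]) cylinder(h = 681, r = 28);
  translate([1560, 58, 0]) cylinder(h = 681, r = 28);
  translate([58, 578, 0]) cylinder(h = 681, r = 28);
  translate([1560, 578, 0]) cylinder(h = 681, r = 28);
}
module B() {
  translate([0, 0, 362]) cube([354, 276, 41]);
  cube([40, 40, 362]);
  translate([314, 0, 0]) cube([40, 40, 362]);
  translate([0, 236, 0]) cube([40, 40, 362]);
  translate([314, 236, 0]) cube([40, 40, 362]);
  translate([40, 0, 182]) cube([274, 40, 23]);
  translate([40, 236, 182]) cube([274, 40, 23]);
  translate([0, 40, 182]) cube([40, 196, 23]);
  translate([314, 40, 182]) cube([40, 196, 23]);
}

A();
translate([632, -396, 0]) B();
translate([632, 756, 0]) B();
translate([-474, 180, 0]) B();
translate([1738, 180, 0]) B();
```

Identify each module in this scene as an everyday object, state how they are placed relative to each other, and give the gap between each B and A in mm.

A is a table. B is a stool. Four stools sit around the table at the −y, +y, −x, +x sides. The gap between each stool and the table is 120 mm.

Each stool's nearest face is 120 mm from the table's bounding box.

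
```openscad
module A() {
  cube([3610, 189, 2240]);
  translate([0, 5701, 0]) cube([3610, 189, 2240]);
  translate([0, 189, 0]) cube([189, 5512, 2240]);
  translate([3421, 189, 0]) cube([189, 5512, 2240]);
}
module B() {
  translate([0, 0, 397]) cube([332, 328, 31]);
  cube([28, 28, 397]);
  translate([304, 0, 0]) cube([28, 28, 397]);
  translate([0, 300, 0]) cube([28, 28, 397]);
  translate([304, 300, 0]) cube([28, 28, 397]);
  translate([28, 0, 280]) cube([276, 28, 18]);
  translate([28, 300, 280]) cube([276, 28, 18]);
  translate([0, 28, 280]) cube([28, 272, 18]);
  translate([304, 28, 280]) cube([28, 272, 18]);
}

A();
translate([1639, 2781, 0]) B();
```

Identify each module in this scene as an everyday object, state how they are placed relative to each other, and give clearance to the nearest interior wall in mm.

A is a house frame. B is a stool. The stool sits inside the house frame, centred. The clearance to the nearest interior wall is 1450 mm.

Clearances: x = 1450, y = 2592; minimum 1450 mm.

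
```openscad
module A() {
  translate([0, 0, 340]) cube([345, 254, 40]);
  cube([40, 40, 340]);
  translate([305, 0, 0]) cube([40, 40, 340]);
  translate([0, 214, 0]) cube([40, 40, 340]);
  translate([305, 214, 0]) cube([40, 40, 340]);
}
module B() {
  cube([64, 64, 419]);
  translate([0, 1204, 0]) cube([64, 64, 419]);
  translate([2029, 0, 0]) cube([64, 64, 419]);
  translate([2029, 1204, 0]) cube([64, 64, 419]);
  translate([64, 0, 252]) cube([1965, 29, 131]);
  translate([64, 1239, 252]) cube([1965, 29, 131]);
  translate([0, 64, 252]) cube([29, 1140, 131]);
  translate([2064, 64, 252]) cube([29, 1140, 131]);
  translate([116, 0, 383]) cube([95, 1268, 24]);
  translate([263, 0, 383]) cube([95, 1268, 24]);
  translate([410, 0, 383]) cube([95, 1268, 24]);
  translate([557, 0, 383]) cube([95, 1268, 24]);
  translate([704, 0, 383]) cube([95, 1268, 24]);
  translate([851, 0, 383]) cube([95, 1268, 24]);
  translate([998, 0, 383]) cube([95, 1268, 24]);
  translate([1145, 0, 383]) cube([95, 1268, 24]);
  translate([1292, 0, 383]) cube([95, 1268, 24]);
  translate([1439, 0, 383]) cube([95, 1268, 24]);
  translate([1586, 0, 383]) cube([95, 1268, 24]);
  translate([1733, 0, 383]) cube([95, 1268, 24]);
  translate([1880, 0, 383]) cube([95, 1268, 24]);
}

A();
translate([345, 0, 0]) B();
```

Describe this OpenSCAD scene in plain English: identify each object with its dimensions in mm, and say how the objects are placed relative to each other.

A is a simple wooden stool: a rectangular seat 345 mm (x) by 254 mm (y), 40 mm thick, top face at z = 380 mm, on four square legs, each 40×40 mm in cross-section. The legs rest on z = 0, each flush with a corner of the seat.

B is a bed frame 2093 mm long (x) by 1268 mm wide (y). Four 64×64 mm corner posts, 419 mm tall, at the corners of the footprint. Four rails of 29 mm thickness and 131 mm height run between adjacent posts with their undersides at z = 252 mm, their outer faces flush with the outside of the frame (the two x-running rails run between the posts' inner faces; the two y-running rails run between the posts' inner faces). 13 slats, each 95 mm wide (x) and 24 mm thick, lie across the top of the two x-running rails, running the full 1268 mm width of the frame in y; the slats are evenly spaced along x between the inner faces of the end posts with equal gaps (rounded down to the nearest mm) at the −x end and between each pair — any rounding remainder accumulates at the +x end.

The bed frame is against the stool's +x side, with their −y faces flush.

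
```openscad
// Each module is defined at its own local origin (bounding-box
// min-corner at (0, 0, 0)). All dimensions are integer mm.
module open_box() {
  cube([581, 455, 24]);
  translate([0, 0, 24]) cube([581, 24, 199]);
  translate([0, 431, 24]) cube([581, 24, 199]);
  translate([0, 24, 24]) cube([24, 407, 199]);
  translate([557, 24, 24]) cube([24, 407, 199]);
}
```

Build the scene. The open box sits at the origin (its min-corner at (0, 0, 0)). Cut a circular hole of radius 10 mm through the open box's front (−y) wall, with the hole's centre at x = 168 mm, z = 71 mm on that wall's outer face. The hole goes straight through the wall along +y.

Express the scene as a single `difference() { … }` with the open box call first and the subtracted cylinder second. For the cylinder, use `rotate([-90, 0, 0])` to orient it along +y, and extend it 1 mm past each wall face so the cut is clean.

difference() {
  open_box();
  translate([168, -1, 71]) rotate([-90, 0, 0]) cylinder(h = 26, r = 10);
}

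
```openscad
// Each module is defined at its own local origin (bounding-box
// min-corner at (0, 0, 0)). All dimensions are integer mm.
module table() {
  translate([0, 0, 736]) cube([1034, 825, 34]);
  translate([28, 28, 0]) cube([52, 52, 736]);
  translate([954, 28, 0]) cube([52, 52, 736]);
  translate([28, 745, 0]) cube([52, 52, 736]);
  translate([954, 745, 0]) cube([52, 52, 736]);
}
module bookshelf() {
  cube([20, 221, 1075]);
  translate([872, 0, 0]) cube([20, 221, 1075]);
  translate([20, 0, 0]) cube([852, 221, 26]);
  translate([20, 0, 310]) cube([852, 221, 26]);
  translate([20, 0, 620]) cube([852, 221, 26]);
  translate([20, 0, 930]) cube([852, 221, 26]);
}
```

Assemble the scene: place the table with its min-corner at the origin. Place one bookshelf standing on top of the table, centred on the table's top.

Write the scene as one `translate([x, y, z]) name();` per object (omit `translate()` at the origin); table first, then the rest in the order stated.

table();
translate([71, 302, 770]) bookshelf();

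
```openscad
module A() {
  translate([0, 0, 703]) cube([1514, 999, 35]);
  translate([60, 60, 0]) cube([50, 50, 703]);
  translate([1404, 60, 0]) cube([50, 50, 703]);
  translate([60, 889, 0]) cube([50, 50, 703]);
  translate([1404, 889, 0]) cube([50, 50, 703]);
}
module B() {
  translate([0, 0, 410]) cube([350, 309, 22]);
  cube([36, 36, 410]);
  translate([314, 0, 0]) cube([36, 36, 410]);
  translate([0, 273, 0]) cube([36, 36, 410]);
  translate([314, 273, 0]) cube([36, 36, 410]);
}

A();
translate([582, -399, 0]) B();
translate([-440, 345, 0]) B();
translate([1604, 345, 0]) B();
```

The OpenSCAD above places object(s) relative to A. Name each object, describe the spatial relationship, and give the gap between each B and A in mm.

A is a table. B is a stool. Three stools sit around the table at the −y, −x, +x sides. The gap between each stool and the table is 90 mm.

Each stool's nearest face is 90 mm from the table's bounding box.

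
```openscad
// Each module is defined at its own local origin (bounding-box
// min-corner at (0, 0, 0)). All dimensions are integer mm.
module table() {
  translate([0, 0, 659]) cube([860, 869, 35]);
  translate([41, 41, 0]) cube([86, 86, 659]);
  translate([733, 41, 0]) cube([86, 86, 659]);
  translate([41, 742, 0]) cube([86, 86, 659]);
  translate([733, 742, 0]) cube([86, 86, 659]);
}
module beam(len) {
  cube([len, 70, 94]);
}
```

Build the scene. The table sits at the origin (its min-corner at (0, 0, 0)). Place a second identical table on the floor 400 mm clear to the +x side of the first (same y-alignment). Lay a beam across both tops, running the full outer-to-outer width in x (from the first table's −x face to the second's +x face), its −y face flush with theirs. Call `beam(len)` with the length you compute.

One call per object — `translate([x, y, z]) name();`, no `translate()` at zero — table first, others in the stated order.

table();
translate([1260, 0, 0]) table();
translate([0, 0, 694]) beam(2120);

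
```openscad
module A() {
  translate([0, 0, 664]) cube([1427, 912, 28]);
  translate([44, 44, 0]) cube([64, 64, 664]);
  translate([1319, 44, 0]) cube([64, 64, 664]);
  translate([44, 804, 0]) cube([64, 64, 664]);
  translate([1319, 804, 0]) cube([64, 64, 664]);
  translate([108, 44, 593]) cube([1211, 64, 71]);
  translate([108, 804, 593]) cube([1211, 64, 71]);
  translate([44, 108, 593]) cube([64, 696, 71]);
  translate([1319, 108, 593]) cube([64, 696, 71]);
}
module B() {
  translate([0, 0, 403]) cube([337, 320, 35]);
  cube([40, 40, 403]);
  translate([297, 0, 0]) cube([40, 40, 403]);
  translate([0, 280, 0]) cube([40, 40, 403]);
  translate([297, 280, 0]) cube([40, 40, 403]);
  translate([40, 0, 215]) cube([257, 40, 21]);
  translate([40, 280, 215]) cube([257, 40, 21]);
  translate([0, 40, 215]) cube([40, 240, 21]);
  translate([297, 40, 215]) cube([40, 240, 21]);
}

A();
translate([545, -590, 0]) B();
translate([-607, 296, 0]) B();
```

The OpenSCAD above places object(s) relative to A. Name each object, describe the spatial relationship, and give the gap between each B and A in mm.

A is a table. B is a stool. Two stools sit around the table at the −y, −x sides. The gap between each stool and the table is 270 mm.

Each stool's nearest face is 270 mm from the table's bounding box.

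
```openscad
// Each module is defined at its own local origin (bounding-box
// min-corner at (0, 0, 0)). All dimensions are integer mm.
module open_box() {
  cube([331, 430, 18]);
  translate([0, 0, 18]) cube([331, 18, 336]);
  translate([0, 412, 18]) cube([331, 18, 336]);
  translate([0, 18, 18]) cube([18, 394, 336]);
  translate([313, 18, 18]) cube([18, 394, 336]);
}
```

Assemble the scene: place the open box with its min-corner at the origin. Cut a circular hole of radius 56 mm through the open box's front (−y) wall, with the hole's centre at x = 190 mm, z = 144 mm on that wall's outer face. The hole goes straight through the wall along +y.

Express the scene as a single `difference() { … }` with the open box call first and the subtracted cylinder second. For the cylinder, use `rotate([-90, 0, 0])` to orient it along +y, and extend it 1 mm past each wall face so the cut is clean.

difference() {
  open_box();
  translate([190, -1, 144]) rotate([-90, 0, 0]) cylinder(h = 20, r = 56);
}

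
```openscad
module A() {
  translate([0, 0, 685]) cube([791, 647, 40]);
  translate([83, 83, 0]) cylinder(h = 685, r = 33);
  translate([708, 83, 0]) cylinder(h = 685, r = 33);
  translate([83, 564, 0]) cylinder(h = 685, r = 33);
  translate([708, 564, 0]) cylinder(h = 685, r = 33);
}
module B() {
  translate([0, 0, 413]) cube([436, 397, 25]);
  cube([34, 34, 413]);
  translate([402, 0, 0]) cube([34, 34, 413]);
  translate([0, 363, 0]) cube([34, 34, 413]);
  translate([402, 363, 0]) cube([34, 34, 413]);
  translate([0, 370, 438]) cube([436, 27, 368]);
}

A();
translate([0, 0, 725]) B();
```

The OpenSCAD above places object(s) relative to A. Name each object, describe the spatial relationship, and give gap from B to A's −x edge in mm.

A is a table. B is a chair. The chair is on top of the table. The gap from the chair to the table's −x edge is 0 mm.

The chair's min-x is at 0; the table's min-x is 0; gap = 0 mm.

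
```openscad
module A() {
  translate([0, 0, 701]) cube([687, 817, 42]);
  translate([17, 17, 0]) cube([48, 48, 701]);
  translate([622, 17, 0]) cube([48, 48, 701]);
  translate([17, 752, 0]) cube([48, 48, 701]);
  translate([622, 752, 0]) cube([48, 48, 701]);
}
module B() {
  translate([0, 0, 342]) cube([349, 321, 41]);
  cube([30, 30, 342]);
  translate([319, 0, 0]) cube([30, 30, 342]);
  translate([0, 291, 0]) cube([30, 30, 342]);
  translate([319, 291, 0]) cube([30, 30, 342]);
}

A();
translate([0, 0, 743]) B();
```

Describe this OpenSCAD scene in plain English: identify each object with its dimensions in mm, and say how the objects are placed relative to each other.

A is a table: top 687 mm (x) × 817 mm (y), 42 mm thick, upper face at z = 743 mm, on four 48×48 mm square legs, each inset 17 mm from the nearest pair of top edges, running from z = 0 to the bottom of the top.

B is a simple wooden stool: a rectangular seat 349 mm (x) by 321 mm (y), 41 mm thick, top face at z = 383 mm, on four square legs, each 30×30 mm in cross-section. The legs rest on z = 0, each flush with a corner of the seat.

The stool is on top of the table.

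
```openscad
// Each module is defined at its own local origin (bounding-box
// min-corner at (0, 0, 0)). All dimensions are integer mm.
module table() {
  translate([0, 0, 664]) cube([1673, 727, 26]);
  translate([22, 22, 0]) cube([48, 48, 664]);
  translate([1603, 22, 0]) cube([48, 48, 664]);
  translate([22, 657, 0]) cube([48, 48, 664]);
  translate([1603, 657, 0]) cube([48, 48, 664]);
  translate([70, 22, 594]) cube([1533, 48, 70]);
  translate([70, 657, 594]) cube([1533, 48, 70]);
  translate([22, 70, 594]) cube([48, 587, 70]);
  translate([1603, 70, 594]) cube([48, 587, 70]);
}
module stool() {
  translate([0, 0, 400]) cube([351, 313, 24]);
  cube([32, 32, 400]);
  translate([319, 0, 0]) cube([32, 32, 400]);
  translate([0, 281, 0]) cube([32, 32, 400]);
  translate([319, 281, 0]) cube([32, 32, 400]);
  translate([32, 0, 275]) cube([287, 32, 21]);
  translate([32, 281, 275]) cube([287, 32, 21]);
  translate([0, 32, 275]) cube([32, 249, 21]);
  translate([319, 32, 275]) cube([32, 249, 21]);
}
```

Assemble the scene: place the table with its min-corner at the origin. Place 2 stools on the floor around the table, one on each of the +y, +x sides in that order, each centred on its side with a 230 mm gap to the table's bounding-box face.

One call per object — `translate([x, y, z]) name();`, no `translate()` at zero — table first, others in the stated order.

table();
translate([661, 957, 0]) stool();
translate([1903, 207, 0]) stool();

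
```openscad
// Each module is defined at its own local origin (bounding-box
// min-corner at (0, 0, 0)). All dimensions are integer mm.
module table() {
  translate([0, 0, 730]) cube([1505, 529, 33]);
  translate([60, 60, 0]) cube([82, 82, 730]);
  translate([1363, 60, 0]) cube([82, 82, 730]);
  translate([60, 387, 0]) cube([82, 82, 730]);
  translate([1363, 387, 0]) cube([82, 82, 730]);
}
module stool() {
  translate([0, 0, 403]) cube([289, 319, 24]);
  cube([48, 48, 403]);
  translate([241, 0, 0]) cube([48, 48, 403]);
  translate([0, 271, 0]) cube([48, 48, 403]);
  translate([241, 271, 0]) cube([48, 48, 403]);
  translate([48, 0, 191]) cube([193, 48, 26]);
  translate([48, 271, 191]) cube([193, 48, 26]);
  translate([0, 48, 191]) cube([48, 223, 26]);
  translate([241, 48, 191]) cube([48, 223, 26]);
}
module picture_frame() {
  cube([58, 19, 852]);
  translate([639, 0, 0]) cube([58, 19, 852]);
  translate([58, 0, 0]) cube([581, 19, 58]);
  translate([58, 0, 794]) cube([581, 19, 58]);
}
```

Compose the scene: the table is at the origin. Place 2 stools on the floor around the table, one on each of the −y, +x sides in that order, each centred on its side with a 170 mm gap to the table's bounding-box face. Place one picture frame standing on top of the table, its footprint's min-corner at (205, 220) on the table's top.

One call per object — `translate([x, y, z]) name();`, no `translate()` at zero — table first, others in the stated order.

table();
translate([608, -489, 0]) stool();
translate([1675, 105, 0]) stool();
translate([205, 220, 763]) picture_frame();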